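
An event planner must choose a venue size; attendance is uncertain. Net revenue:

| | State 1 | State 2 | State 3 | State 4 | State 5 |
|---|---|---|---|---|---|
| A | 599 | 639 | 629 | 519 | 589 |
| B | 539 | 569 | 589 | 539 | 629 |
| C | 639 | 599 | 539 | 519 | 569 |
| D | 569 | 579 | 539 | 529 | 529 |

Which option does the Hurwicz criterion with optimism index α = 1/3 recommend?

B

A: 1/3·639 + 2/3·519 = 559
B: 1/3·629 + 2/3·539 = 569
C: 1/3·639 + 2/3·519 = 559
D: 1/3·579 + 2/3·529 = 1637/3
Highest Hurwicz score = 569 → B.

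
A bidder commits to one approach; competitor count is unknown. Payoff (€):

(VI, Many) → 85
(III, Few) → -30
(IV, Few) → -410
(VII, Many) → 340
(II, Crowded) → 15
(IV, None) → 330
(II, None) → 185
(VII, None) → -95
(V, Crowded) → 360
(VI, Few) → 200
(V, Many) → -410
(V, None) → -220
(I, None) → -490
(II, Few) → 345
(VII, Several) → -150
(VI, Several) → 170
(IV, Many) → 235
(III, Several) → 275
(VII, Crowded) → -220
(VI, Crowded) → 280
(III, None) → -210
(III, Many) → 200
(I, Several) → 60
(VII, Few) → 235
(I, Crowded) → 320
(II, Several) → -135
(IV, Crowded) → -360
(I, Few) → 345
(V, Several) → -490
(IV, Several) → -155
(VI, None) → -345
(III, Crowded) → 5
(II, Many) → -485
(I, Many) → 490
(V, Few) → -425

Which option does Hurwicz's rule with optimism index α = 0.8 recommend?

I: 0.8·490 + 0.2·(-490) = 294
II: 0.8·345 + 0.2·(-485) = 179
III: 0.8·275 + 0.2·(-210) = 178
IV: 0.8·330 + 0.2·(-410) = 182
V: 0.8·360 + 0.2·(-490) = 190
VI: 0.8·280 + 0.2·(-345) = 155
VII: 0.8·340 + 0.2·(-220) = 228
Highest Hurwicz score = 294 → I.

I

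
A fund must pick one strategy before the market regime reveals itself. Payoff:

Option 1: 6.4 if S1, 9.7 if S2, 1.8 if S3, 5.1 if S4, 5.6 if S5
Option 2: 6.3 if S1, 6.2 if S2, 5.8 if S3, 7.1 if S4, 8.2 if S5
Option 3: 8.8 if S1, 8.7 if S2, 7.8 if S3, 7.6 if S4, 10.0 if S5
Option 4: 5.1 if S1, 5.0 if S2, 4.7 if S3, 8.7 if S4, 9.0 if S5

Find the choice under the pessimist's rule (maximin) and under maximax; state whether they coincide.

Row minima: Option 1=1.8, Option 2=5.8, Option 3=7.6, Option 4=4.7
Best worst-case = 7.6 → Option 3.
Row maxima: Option 1=9.7, Option 2=8.2, Option 3=10.0, Option 4=9.0
Best best-case = 10.0 → Option 3.

maximin → Option 3; maximax → Option 3 (agree)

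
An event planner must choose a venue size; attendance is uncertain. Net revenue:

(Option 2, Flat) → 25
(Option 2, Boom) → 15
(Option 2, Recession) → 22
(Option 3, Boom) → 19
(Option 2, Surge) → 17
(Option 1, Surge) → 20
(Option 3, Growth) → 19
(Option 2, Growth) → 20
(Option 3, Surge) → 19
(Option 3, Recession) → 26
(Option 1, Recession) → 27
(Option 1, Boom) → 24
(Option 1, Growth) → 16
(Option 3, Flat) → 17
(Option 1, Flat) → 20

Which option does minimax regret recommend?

Column bests: Recession=27, Flat=25, Growth=20, Boom=24, Surge=20.
Option 1 regrets: 0, 5, 4, 0, 0 → max 5
Option 2 regrets: 5, 0, 0, 9, 3 → max 9
Option 3 regrets: 1, 8, 1, 5, 1 → max 8
Smallest max regret = 5 → Option 1.

Option 1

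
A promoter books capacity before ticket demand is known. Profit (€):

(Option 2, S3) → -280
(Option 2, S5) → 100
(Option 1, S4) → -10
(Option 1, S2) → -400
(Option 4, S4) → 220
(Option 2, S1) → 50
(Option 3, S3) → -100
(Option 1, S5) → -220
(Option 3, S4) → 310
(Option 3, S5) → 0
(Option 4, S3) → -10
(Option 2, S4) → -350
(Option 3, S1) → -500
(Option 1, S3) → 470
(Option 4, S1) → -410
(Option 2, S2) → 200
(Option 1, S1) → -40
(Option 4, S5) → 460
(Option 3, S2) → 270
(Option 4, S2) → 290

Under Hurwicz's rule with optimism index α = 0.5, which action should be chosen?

Option 1: 0.5·470 + 0.5·(-400) = 35
Option 2: 0.5·200 + 0.5·(-350) = -75
Option 3: 0.5·310 + 0.5·(-500) = -95
Option 4: 0.5·460 + 0.5·(-410) = 25
Highest Hurwicz score = 35 → Option 1.

Option 1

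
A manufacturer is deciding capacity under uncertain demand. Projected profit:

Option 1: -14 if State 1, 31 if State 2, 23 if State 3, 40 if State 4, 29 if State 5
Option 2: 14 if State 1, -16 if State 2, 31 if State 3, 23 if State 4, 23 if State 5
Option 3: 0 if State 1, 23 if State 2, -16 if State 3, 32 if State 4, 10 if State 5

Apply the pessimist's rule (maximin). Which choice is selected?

Row minima: Option 1=-14, Option 2=-16, Option 3=-16
Best worst-case = -14 → Option 1.

Option 1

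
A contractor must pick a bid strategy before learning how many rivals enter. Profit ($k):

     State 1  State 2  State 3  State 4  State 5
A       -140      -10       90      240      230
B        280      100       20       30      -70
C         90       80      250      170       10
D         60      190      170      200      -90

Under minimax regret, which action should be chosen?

C

Column bests: State 1=280, State 2=190, State 3=250, State 4=240, State 5=230.
A regrets: 420, 200, 160, 0, 0 → max 420
B regrets: 0, 90, 230, 210, 300 → max 300
C regrets: 190, 110, 0, 70, 220 → max 220
D regrets: 220, 0, 80, 40, 320 → max 320
Smallest max regret = 220 → C.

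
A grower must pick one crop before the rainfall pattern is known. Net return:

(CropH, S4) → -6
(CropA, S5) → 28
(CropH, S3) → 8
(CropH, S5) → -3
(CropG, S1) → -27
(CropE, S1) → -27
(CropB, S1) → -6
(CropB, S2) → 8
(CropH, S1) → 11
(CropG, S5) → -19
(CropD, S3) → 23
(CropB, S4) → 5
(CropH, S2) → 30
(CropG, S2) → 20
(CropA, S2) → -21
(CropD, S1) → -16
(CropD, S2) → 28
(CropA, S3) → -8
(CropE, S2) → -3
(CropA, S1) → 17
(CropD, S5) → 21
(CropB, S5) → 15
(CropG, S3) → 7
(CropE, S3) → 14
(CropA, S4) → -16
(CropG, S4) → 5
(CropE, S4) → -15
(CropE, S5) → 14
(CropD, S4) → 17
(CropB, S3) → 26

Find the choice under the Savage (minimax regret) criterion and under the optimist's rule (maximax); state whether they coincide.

Column bests: S1=17, S2=30, S3=26, S4=17, S5=28.
CropE regrets: 44, 33, 12, 32, 14 → max 44
CropG regrets: 44, 10, 19, 12, 47 → max 47
CropH regrets: 6, 0, 18, 23, 31 → max 31
CropD regrets: 33, 2, 3, 0, 7 → max 33
CropB regrets: 23, 22, 0, 12, 13 → max 23
CropA regrets: 0, 51, 34, 33, 0 → max 51
Smallest max regret = 23 → CropB.
Row maxima: CropE=14, CropG=20, CropH=30, CropD=28, CropB=26, CropA=28
Best best-case = 30 → CropH.

minimax regret → CropB; maximax → CropH (disagree)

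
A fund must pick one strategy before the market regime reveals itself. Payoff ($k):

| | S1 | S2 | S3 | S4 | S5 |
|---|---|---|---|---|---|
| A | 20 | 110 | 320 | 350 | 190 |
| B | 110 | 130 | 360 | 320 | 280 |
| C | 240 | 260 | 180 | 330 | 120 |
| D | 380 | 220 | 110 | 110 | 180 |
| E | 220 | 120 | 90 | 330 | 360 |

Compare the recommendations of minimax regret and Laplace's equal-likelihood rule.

minimax regret → C; laplace → B (disagree)

Column bests: S1=380, S2=260, S3=360, S4=350, S5=360.
A regrets: 360, 150, 40, 0, 170 → max 360
B regrets: 270, 130, 0, 30, 80 → max 270
C regrets: 140, 0, 180, 20, 240 → max 240
D regrets: 0, 40, 250, 240, 180 → max 250
E regrets: 160, 140, 270, 20, 0 → max 270
Smallest max regret = 240 → C.
Row averages: A=198, B=240, C=226, D=200, E=224
Highest average = 240 → B.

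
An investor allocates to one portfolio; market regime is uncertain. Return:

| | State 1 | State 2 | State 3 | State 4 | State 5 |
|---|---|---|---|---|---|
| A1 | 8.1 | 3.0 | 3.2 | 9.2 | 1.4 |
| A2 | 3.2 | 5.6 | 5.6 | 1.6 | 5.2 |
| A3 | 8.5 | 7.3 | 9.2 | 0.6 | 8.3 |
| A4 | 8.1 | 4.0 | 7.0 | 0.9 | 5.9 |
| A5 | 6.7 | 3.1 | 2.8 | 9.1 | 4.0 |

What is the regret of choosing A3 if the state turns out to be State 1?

Best payoff under State 1 is 8.5.
Regret = 8.5 − 8.5 = 0.0.

0.0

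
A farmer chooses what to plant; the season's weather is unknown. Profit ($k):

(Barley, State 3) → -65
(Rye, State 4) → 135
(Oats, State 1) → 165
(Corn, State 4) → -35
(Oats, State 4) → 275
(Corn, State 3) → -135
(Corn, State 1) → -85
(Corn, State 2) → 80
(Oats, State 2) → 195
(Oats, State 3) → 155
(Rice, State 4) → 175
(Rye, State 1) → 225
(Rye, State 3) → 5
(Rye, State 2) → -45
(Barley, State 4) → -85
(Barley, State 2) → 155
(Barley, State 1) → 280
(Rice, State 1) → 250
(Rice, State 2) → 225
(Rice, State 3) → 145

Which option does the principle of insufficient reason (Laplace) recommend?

Row averages: Oats=197.5, Corn=-43.75, Barley=71.25, Rice=198.75, Rye=80
Highest average = 198.75 → Rice.

Rice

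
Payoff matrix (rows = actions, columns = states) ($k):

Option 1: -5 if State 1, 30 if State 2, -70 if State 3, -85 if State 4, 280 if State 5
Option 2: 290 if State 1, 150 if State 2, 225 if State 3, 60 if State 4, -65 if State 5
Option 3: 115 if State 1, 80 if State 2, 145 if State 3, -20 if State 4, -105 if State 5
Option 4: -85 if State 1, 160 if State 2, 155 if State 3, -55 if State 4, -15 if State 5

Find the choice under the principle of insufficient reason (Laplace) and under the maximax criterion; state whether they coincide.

laplace → Option 2; maximax → Option 2 (agree)

Row averages: Option 1=30, Option 2=132, Option 3=43, Option 4=32
Highest average = 132 → Option 2.
Row maxima: Option 1=280, Option 2=290, Option 3=145, Option 4=160
Best best-case = 290 → Option 2.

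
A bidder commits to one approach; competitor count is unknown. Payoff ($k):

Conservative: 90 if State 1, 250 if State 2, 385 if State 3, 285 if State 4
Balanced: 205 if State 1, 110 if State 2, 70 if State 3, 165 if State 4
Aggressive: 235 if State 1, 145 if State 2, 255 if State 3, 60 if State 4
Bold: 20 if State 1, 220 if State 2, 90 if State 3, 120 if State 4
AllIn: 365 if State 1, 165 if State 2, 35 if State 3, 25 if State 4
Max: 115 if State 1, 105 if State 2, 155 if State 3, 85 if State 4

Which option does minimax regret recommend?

Aggressive

Column bests: State 1=365, State 2=250, State 3=385, State 4=285.
Conservative regrets: 275, 0, 0, 0 → max 275
Balanced regrets: 160, 140, 315, 120 → max 315
Aggressive regrets: 130, 105, 130, 225 → max 225
Bold regrets: 345, 30, 295, 165 → max 345
AllIn regrets: 0, 85, 350, 260 → max 350
Max regrets: 250, 145, 230, 200 → max 250
Smallest max regret = 225 → Aggressive.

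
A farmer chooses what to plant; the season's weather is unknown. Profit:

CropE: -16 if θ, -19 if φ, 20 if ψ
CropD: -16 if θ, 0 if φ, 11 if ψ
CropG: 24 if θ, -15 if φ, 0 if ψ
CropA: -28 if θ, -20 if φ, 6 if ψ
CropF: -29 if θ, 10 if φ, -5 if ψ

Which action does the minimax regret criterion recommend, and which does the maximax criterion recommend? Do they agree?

Column bests: θ=24, φ=10, ψ=20.
CropE regrets: 40, 29, 0 → max 40
CropD regrets: 40, 10, 9 → max 40
CropG regrets: 0, 25, 20 → max 25
CropA regrets: 52, 30, 14 → max 52
CropF regrets: 53, 0, 25 → max 53
Smallest max regret = 25 → CropG.
Row maxima: CropE=20, CropD=11, CropG=24, CropA=6, CropF=10
Best best-case = 24 → CropG.

minimax regret → CropG; maximax → CropG (agree)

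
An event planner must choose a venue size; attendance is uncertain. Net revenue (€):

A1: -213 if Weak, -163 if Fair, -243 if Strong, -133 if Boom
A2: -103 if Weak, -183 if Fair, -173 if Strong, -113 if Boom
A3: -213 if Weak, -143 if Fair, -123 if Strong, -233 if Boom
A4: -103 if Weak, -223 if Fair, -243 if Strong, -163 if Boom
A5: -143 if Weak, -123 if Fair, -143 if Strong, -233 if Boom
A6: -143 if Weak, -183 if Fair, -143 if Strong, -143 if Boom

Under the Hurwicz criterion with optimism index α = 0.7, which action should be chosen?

A1: 0.7·(-133) + 0.3·(-243) = -166
A2: 0.7·(-103) + 0.3·(-183) = -127
A3: 0.7·(-123) + 0.3·(-233) = -156
A4: 0.7·(-103) + 0.3·(-243) = -145
A5: 0.7·(-123) + 0.3·(-233) = -156
A6: 0.7·(-143) + 0.3·(-183) = -155
Highest Hurwicz score = -127 → A2.

A2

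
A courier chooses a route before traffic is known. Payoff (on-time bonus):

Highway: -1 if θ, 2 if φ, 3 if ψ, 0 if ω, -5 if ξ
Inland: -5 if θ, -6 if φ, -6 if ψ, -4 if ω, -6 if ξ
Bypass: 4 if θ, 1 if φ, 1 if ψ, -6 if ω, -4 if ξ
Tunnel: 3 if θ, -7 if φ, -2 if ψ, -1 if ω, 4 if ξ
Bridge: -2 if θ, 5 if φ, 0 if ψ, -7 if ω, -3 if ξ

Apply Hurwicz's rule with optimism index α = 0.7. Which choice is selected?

Highway: 0.7·3 + 0.3·(-5) = 0.6
Inland: 0.7·(-4) + 0.3·(-6) = -4.6
Bypass: 0.7·4 + 0.3·(-6) = 1
Tunnel: 0.7·4 + 0.3·(-7) = 0.7
Bridge: 0.7·5 + 0.3·(-7) = 1.4
Highest Hurwicz score = 1.4 → Bridge.

Bridge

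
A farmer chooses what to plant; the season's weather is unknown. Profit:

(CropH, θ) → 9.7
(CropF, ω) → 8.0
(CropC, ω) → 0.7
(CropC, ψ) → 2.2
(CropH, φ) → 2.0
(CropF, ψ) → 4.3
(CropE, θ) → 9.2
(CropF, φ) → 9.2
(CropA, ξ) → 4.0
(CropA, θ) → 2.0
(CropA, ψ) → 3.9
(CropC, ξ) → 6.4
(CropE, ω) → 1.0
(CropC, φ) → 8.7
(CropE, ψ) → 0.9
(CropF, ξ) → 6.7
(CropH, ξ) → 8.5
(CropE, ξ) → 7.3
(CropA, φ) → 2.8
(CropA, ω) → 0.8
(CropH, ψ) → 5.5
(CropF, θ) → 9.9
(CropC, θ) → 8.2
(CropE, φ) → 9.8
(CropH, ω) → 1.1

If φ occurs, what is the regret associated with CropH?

7.8

Best payoff under φ is 9.8.
Regret = 9.8 − 2.0 = 7.8.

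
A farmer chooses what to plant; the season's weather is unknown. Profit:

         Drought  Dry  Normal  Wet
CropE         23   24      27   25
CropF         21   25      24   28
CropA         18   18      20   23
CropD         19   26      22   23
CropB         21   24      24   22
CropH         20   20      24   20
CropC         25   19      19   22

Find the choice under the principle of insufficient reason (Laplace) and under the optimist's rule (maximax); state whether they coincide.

laplace → CropE; maximax → CropF (disagree)

Row averages: CropE=24.75, CropF=24.5, CropA=19.75, CropD=22.5, CropB=22.75, CropH=21, CropC=21.25
Highest average = 24.75 → CropE.
Row maxima: CropE=27, CropF=28, CropA=23, CropD=26, CropB=24, CropH=24, CropC=25
Best best-case = 28 → CropF.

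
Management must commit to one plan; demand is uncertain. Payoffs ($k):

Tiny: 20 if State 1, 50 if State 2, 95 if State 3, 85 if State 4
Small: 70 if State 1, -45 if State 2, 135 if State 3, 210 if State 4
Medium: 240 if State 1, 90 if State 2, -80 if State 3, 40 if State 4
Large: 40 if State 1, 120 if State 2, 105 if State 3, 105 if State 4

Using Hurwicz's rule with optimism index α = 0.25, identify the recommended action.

Large

Tiny: 0.25·95 + 0.75·20 = 38.75
Small: 0.25·210 + 0.75·(-45) = 18.75
Medium: 0.25·240 + 0.75·(-80) = 0
Large: 0.25·120 + 0.75·40 = 60
Highest Hurwicz score = 60 → Large.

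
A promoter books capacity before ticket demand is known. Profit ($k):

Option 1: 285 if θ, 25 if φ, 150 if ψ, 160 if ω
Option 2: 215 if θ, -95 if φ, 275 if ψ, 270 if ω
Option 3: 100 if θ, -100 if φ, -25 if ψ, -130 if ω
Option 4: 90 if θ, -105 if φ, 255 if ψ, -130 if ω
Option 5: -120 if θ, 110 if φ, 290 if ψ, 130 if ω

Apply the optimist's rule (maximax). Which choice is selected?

Option 5

Row maxima: Option 1=285, Option 2=275, Option 3=100, Option 4=255, Option 5=290
Best best-case = 290 → Option 5.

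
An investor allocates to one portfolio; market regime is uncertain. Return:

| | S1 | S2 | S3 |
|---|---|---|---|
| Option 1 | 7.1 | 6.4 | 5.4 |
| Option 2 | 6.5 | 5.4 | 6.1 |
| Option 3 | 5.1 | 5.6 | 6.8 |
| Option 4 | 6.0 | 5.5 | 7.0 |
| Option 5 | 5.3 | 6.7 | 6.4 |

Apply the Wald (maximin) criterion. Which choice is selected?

Row minima: Option 1=5.4, Option 2=5.4, Option 3=5.1, Option 4=5.5, Option 5=5.3
Best worst-case = 5.5 → Option 4.

Option 4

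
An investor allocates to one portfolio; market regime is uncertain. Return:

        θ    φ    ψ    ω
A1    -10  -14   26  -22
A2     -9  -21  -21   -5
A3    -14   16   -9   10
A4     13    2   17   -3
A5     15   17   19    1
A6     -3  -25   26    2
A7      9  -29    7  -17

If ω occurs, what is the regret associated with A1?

32

Best payoff under ω is 10.
Regret = 10 − (-22) = 32.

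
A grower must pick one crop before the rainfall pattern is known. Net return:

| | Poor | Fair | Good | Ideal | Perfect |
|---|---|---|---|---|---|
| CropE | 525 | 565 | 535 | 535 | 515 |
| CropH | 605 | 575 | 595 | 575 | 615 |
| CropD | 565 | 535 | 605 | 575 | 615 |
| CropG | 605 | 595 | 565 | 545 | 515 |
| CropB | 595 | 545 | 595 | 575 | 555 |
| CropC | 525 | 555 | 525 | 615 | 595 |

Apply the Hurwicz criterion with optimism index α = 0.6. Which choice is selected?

CropH

CropE: 0.6·565 + 0.4·515 = 545
CropH: 0.6·615 + 0.4·575 = 599
CropD: 0.6·615 + 0.4·535 = 583
CropG: 0.6·605 + 0.4·515 = 569
CropB: 0.6·595 + 0.4·545 = 575
CropC: 0.6·615 + 0.4·525 = 579
Highest Hurwicz score = 599 → CropH.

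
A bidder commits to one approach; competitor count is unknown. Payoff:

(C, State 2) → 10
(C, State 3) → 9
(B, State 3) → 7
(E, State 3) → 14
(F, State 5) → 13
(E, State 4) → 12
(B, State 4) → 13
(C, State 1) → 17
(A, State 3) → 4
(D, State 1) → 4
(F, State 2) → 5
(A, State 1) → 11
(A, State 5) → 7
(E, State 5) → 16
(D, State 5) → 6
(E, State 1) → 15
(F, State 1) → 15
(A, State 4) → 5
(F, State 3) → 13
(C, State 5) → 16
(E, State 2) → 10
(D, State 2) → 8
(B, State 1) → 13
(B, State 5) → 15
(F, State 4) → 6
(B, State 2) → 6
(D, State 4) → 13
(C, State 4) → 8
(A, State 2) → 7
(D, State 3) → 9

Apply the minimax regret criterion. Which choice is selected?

E

Column bests: State 1=17, State 2=10, State 3=14, State 4=13, State 5=16.
A regrets: 6, 3, 10, 8, 9 → max 10
B regrets: 4, 4, 7, 0, 1 → max 7
C regrets: 0, 0, 5, 5, 0 → max 5
D regrets: 13, 2, 5, 0, 10 → max 13
E regrets: 2, 0, 0, 1, 0 → max 2
F regrets: 2, 5, 1, 7, 3 → max 7
Smallest max regret = 2 → E.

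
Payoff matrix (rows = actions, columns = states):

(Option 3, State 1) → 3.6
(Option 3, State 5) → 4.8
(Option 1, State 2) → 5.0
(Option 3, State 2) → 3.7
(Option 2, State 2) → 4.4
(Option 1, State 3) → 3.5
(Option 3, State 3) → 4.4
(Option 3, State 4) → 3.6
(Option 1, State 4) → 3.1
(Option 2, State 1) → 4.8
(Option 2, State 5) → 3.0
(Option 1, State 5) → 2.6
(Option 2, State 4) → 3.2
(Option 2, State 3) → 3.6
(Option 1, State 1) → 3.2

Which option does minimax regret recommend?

Column bests: State 1=4.8, State 2=5.0, State 3=4.4, State 4=3.6, State 5=4.8.
Option 1 regrets: 1.6, 0.0, 0.9, 0.5, 2.2 → max 2.2
Option 2 regrets: 0.0, 0.6, 0.8, 0.4, 1.8 → max 1.8
Option 3 regrets: 1.2, 1.3, 0.0, 0.0, 0.0 → max 1.3
Smallest max regret = 1.3 → Option 3.

Option 3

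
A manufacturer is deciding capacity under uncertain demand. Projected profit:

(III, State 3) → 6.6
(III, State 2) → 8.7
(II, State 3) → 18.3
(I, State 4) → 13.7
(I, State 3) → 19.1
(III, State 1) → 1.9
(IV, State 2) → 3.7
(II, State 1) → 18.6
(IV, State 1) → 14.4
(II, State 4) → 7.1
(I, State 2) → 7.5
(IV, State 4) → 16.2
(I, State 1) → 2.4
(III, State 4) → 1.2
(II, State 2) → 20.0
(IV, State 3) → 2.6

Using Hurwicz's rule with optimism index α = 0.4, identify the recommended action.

I: 0.4·19.1 + 0.6·2.4 = 9.08
II: 0.4·20.0 + 0.6·7.1 = 12.26
III: 0.4·8.7 + 0.6·1.2 = 4.2
IV: 0.4·16.2 + 0.6·2.6 = 8.04
Highest Hurwicz score = 12.26 → II.

II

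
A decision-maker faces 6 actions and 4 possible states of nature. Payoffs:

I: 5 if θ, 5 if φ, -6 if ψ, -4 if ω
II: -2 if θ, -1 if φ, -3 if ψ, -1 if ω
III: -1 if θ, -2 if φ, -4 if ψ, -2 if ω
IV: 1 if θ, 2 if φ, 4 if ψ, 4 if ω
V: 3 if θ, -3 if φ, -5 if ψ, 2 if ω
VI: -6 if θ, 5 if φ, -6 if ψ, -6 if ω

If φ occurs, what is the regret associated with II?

6

Best payoff under φ is 5.
Regret = 5 − (-1) = 6.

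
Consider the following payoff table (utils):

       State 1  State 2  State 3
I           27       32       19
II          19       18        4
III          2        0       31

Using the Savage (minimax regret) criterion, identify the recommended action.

Column bests: State 1=27, State 2=32, State 3=31.
I regrets: 0, 0, 12 → max 12
II regrets: 8, 14, 27 → max 27
III regrets: 25, 32, 0 → max 32
Smallest max regret = 12 → I.

I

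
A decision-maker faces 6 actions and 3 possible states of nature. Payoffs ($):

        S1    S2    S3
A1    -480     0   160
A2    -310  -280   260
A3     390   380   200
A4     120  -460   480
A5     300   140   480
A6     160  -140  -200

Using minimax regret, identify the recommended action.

Column bests: S1=390, S2=380, S3=480.
A1 regrets: 870, 380, 320 → max 870
A2 regrets: 700, 660, 220 → max 700
A3 regrets: 0, 0, 280 → max 280
A4 regrets: 270, 840, 0 → max 840
A5 regrets: 90, 240, 0 → max 240
A6 regrets: 230, 520, 680 → max 680
Smallest max regret = 240 → A5.

A5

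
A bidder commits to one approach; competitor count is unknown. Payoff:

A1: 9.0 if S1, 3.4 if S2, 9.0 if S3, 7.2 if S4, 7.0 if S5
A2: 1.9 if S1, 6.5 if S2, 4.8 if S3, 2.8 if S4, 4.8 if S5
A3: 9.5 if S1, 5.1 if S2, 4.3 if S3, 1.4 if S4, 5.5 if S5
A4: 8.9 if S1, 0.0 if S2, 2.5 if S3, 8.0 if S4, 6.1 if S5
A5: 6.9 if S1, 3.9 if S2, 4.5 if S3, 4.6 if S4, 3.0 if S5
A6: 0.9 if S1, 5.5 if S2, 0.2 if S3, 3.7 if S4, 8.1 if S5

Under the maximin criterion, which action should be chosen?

Row minima: A1=3.4, A2=1.9, A3=1.4, A4=0.0, A5=3.0, A6=0.2
Best worst-case = 3.4 → A1.

A1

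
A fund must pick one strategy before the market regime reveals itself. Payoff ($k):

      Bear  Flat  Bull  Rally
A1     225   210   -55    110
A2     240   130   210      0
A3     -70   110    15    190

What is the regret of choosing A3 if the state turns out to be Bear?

Best payoff under Bear is 240.
Regret = 240 − (-70) = 310.

310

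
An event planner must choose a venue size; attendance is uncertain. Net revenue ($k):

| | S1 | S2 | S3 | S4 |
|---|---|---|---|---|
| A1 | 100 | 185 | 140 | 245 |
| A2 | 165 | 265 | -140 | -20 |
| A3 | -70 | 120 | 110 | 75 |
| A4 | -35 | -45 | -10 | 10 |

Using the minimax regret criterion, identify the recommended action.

Column bests: S1=165, S2=265, S3=140, S4=245.
A1 regrets: 65, 80, 0, 0 → max 80
A2 regrets: 0, 0, 280, 265 → max 280
A3 regrets: 235, 145, 30, 170 → max 235
A4 regrets: 200, 310, 150, 235 → max 310
Smallest max regret = 80 → A1.

A1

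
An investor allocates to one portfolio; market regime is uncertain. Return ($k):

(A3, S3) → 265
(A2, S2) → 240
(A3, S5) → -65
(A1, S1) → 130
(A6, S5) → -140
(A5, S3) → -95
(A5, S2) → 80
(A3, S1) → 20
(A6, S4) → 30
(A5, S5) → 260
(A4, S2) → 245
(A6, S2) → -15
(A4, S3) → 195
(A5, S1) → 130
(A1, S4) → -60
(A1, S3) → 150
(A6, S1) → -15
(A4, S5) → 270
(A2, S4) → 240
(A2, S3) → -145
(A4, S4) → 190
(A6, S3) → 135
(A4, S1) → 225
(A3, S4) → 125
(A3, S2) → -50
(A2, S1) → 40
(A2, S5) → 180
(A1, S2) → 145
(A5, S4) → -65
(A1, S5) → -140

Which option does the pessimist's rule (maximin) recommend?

Row minima: A1=-140, A2=-145, A3=-65, A4=190, A5=-95, A6=-140
Best worst-case = 190 → A4.

A4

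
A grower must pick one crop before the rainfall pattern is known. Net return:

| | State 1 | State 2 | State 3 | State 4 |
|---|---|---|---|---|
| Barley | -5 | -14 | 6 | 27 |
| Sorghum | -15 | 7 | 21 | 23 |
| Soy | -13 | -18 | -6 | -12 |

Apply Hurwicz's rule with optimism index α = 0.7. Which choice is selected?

Barley: 0.7·27 + 0.3·(-14) = 14.7
Sorghum: 0.7·23 + 0.3·(-15) = 11.6
Soy: 0.7·(-6) + 0.3·(-18) = -9.6
Highest Hurwicz score = 14.7 → Barley.

Barley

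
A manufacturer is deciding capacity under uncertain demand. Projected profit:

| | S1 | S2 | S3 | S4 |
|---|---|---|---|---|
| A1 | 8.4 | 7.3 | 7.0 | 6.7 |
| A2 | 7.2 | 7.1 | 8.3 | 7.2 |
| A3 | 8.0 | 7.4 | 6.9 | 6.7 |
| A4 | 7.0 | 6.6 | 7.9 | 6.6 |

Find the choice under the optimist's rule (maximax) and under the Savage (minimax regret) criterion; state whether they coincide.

maximax → A1; minimax regret → A2 (disagree)

Row maxima: A1=8.4, A2=8.3, A3=8.0, A4=7.9
Best best-case = 8.4 → A1.
Column bests: S1=8.4, S2=7.4, S3=8.3, S4=7.2.
A1 regrets: 0.0, 0.1, 1.3, 0.5 → max 1.3
A2 regrets: 1.2, 0.3, 0.0, 0.0 → max 1.2
A3 regrets: 0.4, 0.0, 1.4, 0.5 → max 1.4
A4 regrets: 1.4, 0.8, 0.4, 0.6 → max 1.4
Smallest max regret = 1.2 → A2.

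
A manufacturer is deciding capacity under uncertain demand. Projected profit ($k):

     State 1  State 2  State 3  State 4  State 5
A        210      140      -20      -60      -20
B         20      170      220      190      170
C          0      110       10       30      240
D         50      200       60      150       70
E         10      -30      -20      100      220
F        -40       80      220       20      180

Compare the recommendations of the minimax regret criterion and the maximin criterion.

Column bests: State 1=210, State 2=200, State 3=220, State 4=190, State 5=240.
A regrets: 0, 60, 240, 250, 260 → max 260
B regrets: 190, 30, 0, 0, 70 → max 190
C regrets: 210, 90, 210, 160, 0 → max 210
D regrets: 160, 0, 160, 40, 170 → max 170
E regrets: 200, 230, 240, 90, 20 → max 240
F regrets: 250, 120, 0, 170, 60 → max 250
Smallest max regret = 170 → D.
Row minima: A=-60, B=20, C=0, D=50, E=-30, F=-40
Best worst-case = 50 → D.

minimax regret → D; maximin → D (agree)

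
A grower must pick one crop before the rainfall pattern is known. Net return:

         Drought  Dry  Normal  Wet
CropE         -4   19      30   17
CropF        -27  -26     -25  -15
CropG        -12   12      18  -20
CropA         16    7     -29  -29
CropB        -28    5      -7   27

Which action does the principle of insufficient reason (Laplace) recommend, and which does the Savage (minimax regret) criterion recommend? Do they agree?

laplace → CropE; minimax regret → CropE (agree)

Row averages: CropE=15.5, CropF=-23.25, CropG=-0.5, CropA=-8.75, CropB=-0.75
Highest average = 15.5 → CropE.
Column bests: Drought=16, Dry=19, Normal=30, Wet=27.
CropE regrets: 20, 0, 0, 10 → max 20
CropF regrets: 43, 45, 55, 42 → max 55
CropG regrets: 28, 7, 12, 47 → max 47
CropA regrets: 0, 12, 59, 56 → max 59
CropB regrets: 44, 14, 37, 0 → max 44
Smallest max regret = 20 → CropE.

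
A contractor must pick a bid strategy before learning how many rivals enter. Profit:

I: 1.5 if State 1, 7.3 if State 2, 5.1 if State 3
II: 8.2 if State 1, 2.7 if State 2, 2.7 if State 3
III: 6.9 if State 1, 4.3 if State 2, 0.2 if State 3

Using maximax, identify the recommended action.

Row maxima: I=7.3, II=8.2, III=6.9
Best best-case = 8.2 → II.

II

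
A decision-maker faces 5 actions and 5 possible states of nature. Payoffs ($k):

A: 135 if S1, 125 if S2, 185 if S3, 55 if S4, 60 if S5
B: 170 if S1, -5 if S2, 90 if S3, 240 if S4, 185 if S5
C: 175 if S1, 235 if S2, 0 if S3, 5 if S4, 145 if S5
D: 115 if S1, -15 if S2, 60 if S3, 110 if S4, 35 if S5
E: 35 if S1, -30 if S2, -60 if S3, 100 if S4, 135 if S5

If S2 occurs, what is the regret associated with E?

265

Best payoff under S2 is 235.
Regret = 235 − (-30) = 265.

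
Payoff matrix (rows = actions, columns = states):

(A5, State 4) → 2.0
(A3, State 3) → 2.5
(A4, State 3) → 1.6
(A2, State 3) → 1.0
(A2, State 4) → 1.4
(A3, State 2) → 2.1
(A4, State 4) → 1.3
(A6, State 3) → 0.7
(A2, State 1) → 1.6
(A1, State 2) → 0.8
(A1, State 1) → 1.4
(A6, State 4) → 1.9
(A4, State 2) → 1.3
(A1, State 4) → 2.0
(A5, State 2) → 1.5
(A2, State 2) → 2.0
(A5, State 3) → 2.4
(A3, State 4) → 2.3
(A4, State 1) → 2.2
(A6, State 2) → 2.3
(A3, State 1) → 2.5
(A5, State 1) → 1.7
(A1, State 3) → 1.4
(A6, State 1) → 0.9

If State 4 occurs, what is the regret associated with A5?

Best payoff under State 4 is 2.3.
Regret = 2.3 − 2.0 = 0.3.

0.3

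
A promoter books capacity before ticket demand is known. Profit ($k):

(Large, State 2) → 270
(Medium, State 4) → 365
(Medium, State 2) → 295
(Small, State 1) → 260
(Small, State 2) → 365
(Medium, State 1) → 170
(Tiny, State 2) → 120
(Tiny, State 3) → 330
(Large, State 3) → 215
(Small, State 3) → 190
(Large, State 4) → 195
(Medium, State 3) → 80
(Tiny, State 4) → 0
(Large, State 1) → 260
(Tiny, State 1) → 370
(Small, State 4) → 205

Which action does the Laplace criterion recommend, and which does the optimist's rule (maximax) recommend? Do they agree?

Row averages: Tiny=205, Small=255, Medium=227.5, Large=235
Highest average = 255 → Small.
Row maxima: Tiny=370, Small=365, Medium=365, Large=270
Best best-case = 370 → Tiny.

laplace → Small; maximax → Tiny (disagree)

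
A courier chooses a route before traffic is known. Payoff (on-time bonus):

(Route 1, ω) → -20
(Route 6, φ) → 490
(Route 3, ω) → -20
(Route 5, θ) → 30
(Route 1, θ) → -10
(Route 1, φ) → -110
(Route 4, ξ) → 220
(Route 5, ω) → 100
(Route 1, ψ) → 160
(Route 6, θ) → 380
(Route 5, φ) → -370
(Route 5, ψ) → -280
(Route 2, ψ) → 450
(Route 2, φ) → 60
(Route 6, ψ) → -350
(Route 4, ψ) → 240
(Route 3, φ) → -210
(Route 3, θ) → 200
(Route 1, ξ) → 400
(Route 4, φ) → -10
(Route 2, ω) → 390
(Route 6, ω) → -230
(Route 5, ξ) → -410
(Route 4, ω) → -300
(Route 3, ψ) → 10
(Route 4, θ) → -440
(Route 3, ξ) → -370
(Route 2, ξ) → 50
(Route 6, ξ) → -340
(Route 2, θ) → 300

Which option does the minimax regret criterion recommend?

Route 2

Column bests: θ=380, φ=490, ψ=450, ω=390, ξ=400.
Route 1 regrets: 390, 600, 290, 410, 0 → max 600
Route 2 regrets: 80, 430, 0, 0, 350 → max 430
Route 3 regrets: 180, 700, 440, 410, 770 → max 770
Route 4 regrets: 820, 500, 210, 690, 180 → max 820
Route 5 regrets: 350, 860, 730, 290, 810 → max 860
Route 6 regrets: 0, 0, 800, 620, 740 → max 800
Smallest max regret = 430 → Route 2.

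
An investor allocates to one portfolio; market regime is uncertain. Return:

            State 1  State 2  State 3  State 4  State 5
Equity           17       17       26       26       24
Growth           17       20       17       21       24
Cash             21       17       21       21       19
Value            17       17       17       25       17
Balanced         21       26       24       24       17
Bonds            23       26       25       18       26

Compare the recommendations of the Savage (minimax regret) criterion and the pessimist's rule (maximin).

Column bests: State 1=23, State 2=26, State 3=26, State 4=26, State 5=26.
Equity regrets: 6, 9, 0, 0, 2 → max 9
Growth regrets: 6, 6, 9, 5, 2 → max 9
Cash regrets: 2, 9, 5, 5, 7 → max 9
Value regrets: 6, 9, 9, 1, 9 → max 9
Balanced regrets: 2, 0, 2, 2, 9 → max 9
Bonds regrets: 0, 0, 1, 8, 0 → max 8
Smallest max regret = 8 → Bonds.
Row minima: Equity=17, Growth=17, Cash=17, Value=17, Balanced=17, Bonds=18
Best worst-case = 18 → Bonds.

minimax regret → Bonds; maximin → Bonds (agree)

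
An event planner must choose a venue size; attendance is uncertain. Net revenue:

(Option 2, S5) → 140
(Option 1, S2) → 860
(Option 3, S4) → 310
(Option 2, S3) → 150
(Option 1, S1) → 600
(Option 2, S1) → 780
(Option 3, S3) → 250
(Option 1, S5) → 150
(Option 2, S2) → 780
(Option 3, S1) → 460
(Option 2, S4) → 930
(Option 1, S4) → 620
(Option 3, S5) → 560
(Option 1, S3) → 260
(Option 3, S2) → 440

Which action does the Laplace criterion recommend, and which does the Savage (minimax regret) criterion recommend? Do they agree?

laplace → Option 2; minimax regret → Option 1 (disagree)

Row averages: Option 1=498, Option 2=556, Option 3=404
Highest average = 556 → Option 2.
Column bests: S1=780, S2=860, S3=260, S4=930, S5=560.
Option 1 regrets: 180, 0, 0, 310, 410 → max 410
Option 2 regrets: 0, 80, 110, 0, 420 → max 420
Option 3 regrets: 320, 420, 10, 620, 0 → max 620
Smallest max regret = 410 → Option 1.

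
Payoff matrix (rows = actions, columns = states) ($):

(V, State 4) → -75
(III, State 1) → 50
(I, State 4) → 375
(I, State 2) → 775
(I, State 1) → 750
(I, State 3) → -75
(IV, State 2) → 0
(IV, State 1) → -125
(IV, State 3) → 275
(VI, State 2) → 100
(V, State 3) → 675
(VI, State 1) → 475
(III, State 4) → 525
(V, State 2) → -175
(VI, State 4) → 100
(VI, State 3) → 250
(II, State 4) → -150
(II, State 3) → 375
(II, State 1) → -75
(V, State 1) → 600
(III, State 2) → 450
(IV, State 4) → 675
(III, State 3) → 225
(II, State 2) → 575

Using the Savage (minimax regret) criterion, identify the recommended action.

VI

Column bests: State 1=750, State 2=775, State 3=675, State 4=675.
I regrets: 0, 0, 750, 300 → max 750
II regrets: 825, 200, 300, 825 → max 825
III regrets: 700, 325, 450, 150 → max 700
IV regrets: 875, 775, 400, 0 → max 875
V regrets: 150, 950, 0, 750 → max 950
VI regrets: 275, 675, 425, 575 → max 675
Smallest max regret = 675 → VI.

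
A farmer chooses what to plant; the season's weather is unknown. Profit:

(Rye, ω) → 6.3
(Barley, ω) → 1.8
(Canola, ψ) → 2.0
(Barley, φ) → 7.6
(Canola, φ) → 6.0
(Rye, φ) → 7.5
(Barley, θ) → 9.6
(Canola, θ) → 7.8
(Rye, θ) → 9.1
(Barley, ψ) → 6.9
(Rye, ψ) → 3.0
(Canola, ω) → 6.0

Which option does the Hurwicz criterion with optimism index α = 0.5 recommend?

Rye

Canola: 0.5·7.8 + 0.5·2.0 = 4.9
Rye: 0.5·9.1 + 0.5·3.0 = 6.05
Barley: 0.5·9.6 + 0.5·1.8 = 5.7
Highest Hurwicz score = 6.05 → Rye.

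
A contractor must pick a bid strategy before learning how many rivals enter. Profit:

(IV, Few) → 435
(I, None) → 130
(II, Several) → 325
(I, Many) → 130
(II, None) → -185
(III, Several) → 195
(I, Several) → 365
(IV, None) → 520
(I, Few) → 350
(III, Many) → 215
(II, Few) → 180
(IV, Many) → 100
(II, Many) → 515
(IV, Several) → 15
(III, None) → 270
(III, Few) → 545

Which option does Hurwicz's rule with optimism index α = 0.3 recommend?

III

I: 0.3·365 + 0.7·130 = 200.5
II: 0.3·515 + 0.7·(-185) = 25
III: 0.3·545 + 0.7·195 = 300
IV: 0.3·520 + 0.7·15 = 166.5
Highest Hurwicz score = 300 → III.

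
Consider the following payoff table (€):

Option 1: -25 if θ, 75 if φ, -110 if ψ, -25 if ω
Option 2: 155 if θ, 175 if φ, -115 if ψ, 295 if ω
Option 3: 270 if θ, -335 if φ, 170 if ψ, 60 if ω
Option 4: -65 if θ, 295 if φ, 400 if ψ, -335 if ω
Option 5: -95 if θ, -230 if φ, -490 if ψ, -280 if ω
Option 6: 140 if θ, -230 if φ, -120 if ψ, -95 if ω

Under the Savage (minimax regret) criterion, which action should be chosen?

Column bests: θ=270, φ=295, ψ=400, ω=295.
Option 1 regrets: 295, 220, 510, 320 → max 510
Option 2 regrets: 115, 120, 515, 0 → max 515
Option 3 regrets: 0, 630, 230, 235 → max 630
Option 4 regrets: 335, 0, 0, 630 → max 630
Option 5 regrets: 365, 525, 890, 575 → max 890
Option 6 regrets: 130, 525, 520, 390 → max 525
Smallest max regret = 510 → Option 1.

Option 1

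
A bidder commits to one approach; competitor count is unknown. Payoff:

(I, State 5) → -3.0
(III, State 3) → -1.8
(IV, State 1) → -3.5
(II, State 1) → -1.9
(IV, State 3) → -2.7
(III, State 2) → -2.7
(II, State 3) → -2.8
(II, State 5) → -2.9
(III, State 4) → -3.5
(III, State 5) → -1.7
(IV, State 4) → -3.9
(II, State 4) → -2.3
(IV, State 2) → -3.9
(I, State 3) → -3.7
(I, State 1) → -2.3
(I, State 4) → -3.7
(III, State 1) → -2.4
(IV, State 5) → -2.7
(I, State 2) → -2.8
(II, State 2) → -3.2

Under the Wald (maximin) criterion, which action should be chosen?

Row minima: I=-3.7, II=-3.2, III=-3.5, IV=-3.9
Best worst-case = -3.2 → II.

II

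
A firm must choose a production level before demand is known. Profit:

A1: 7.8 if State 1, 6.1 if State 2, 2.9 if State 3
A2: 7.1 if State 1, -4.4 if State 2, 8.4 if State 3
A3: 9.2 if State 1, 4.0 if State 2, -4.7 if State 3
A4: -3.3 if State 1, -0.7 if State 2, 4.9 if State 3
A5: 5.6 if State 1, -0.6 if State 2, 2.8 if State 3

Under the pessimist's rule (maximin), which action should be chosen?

A1

Row minima: A1=2.9, A2=-4.4, A3=-4.7, A4=-3.3, A5=-0.6
Best worst-case = 2.9 → A1.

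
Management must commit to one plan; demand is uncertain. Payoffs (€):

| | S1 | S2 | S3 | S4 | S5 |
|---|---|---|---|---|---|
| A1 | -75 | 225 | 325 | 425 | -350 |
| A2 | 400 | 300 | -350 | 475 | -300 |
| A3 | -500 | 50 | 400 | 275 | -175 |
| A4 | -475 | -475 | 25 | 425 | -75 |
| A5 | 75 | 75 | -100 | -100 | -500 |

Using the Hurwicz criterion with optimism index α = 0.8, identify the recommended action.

A1: 0.8·425 + 0.2·(-350) = 270
A2: 0.8·475 + 0.2·(-350) = 310
A3: 0.8·400 + 0.2·(-500) = 220
A4: 0.8·425 + 0.2·(-475) = 245
A5: 0.8·75 + 0.2·(-500) = -40
Highest Hurwicz score = 310 → A2.

A2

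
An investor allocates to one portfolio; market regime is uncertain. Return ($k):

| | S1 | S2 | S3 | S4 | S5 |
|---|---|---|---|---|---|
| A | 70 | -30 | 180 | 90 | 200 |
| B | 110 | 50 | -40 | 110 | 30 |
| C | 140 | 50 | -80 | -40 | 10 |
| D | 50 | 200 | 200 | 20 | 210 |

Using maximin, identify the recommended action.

Row minima: A=-30, B=-40, C=-80, D=20
Best worst-case = 20 → D.

D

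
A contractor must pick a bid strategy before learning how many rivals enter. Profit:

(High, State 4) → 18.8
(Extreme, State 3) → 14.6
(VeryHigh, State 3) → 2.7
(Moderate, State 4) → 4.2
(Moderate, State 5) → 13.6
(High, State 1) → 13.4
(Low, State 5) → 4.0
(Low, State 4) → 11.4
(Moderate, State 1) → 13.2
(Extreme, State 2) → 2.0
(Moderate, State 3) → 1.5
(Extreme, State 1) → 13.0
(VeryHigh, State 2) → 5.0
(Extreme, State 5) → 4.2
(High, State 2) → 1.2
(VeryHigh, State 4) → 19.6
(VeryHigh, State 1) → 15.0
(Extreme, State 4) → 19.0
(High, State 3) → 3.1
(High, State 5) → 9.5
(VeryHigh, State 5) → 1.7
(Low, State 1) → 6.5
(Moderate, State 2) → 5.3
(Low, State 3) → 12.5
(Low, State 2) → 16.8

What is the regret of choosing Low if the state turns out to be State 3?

2.1

Best payoff under State 3 is 14.6.
Regret = 14.6 − 12.5 = 2.1.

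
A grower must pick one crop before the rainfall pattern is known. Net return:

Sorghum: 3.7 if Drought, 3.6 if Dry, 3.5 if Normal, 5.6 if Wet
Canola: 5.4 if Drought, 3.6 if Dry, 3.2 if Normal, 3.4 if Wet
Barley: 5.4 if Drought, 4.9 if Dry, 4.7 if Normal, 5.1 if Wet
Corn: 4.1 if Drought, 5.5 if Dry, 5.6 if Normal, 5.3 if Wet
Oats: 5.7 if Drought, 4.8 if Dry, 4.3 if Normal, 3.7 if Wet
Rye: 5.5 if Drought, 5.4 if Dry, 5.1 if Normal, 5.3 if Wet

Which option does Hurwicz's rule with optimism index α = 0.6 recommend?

Sorghum: 0.6·5.6 + 0.4·3.5 = 4.76
Canola: 0.6·5.4 + 0.4·3.2 = 4.52
Barley: 0.6·5.4 + 0.4·4.7 = 5.12
Corn: 0.6·5.6 + 0.4·4.1 = 5
Oats: 0.6·5.7 + 0.4·3.7 = 4.9
Rye: 0.6·5.5 + 0.4·5.1 = 5.34
Highest Hurwicz score = 5.34 → Rye.

Rye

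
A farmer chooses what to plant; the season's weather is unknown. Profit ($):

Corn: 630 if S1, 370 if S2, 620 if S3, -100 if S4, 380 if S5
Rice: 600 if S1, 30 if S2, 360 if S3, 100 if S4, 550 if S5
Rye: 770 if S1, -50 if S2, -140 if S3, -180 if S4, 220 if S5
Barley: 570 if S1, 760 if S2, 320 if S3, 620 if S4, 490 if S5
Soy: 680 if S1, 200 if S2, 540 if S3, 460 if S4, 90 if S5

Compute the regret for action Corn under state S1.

140

Best payoff under S1 is 770.
Regret = 770 − 630 = 140.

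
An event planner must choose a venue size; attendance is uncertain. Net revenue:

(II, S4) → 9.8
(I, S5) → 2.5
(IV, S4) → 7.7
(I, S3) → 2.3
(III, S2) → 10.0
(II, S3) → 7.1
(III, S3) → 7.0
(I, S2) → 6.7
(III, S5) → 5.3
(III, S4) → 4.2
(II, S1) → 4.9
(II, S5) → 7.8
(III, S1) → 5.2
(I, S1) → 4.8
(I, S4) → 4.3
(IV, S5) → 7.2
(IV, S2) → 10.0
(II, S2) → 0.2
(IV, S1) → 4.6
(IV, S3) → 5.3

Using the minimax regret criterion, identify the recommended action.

Column bests: S1=5.2, S2=10.0, S3=7.1, S4=9.8, S5=7.8.
I regrets: 0.4, 3.3, 4.8, 5.5, 5.3 → max 5.5
II regrets: 0.3, 9.8, 0.0, 0.0, 0.0 → max 9.8
III regrets: 0.0, 0.0, 0.1, 5.6, 2.5 → max 5.6
IV regrets: 0.6, 0.0, 1.8, 2.1, 0.6 → max 2.1
Smallest max regret = 2.1 → IV.

IV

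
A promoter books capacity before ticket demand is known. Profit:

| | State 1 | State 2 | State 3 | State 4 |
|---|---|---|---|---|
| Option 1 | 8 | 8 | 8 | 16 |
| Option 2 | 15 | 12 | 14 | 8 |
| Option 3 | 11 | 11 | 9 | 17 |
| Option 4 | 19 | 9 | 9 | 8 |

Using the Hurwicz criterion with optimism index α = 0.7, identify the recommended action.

Option 1: 0.7·16 + 0.3·8 = 13.6
Option 2: 0.7·15 + 0.3·8 = 12.9
Option 3: 0.7·17 + 0.3·9 = 14.6
Option 4: 0.7·19 + 0.3·8 = 15.7
Highest Hurwicz score = 15.7 → Option 4.

Option 4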